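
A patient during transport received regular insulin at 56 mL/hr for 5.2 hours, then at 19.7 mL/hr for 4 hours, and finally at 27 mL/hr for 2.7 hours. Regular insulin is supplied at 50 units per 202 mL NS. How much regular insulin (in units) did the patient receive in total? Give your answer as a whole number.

110 units

Concentration = 50 units ÷ 202 mL = 0.2475248 units/mL
Stage 1: 56 mL/hr × 5.2 hr = 291.2 mL → 291.2 mL × 0.2475248 units/mL = 72.07921 units
Stage 2: 19.7 mL/hr × 4 hr = 78.8 mL → 78.8 mL × 0.2475248 units/mL = 19.50495 units
Stage 3: 27 mL/hr × 2.7 hr = 72.9 mL → 72.9 mL × 0.2475248 units/mL = 18.04455 units
Total = 72.07921 + 19.50495 + 18.04455 = 109.6287 units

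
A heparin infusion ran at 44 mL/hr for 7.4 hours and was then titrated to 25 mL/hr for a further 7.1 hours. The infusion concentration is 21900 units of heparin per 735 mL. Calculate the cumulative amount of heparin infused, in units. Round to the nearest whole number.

14990 units

Concentration = 21900 units ÷ 735 mL = 29.79592 units/mL
Stage 1: 44 mL/hr × 7.4 hr = 325.6 mL → 325.6 mL × 29.79592 units/mL = 9701.551 units
Stage 2: 25 mL/hr × 7.1 hr = 177.5 mL → 177.5 mL × 29.79592 units/mL = 5288.776 units
Total = 9701.551 + 5288.776 = 14990.33 units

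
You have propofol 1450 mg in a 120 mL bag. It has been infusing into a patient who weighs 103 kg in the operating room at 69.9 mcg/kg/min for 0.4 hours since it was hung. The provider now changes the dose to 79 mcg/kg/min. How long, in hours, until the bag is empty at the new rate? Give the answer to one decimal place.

Initial rate:
Dose = 69.9 mcg/kg/min × 103 kg = 7199.7 mcg/min
7199.7 mcg/min × 60 min/hr = 431982 mcg/hr
Concentration = 1450 mg ÷ 120 mL = 12.08333 mg/mL = 12083.33 mcg/mL
Rate = 431982 mcg/hr ÷ 12083.33 mcg/mL = 35.75023 mL/hr
Volume infused so far = 35.75023 mL/hr × 0.4 hr = 14.30009 mL
Volume remaining = 120 − 14.30009 = 105.6999 mL
New rate:
Dose = 79 mcg/kg/min × 103 kg = 8137 mcg/min
8137 mcg/min × 60 min/hr = 488220 mcg/hr
Rate = 488220 mcg/hr ÷ 12083.33 mcg/mL = 40.40441 mL/hr
Time remaining = 105.6999 mL ÷ 40.40441 mL/hr = 2.616049 hr

2.6 hours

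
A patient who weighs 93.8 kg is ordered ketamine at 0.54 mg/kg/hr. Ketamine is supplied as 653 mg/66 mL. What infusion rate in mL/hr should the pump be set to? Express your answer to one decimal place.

Dose = 0.54 mg/kg/hr × 93.8 kg = 50.652 mg/hr
Concentration = 653 mg ÷ 66 mL = 9.893939 mg/mL
Rate = 50.652 mg/hr ÷ 9.893939 mg/mL = 5.119498 mL/hr

5.1 mL/hr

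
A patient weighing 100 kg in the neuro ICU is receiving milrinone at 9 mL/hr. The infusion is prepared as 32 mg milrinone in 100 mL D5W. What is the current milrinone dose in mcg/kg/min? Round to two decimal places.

0.48 mcg/kg/min

Concentration = 32 mg ÷ 100 mL = 0.32 mg/mL = 320 mcg/mL
Drug rate = 9 mL/hr × 320 mcg/mL = 2880 mcg/hr
2880 mcg/hr ÷ 60 min/hr = 48 mcg/min
48 mcg/min ÷ 100 kg = 0.48 mcg/kg/min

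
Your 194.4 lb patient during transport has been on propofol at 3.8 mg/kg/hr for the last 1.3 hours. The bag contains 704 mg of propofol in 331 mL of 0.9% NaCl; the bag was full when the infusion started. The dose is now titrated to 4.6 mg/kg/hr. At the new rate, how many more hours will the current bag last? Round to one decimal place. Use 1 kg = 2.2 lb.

Initial rate:
Weight = 194.4 lb ÷ 2.2 lb/kg = 88.36364 kg
Dose = 3.8 mg/kg/hr × 88.36364 kg = 335.7818 mg/hr
Concentration = 704 mg ÷ 331 mL = 2.126888 mg/mL
Rate = 335.7818 mg/hr ÷ 2.126888 mg/mL = 157.8747 mL/hr
Volume infused so far = 157.8747 mL/hr × 1.3 hr = 205.2371 mL
Volume remaining = 331 − 205.2371 = 125.7629 mL
New rate:
Dose = 4.6 mg/kg/hr × 88.36364 kg = 406.4727 mg/hr
Rate = 406.4727 mg/hr ÷ 2.126888 mg/mL = 191.1115 mL/hr
Time remaining = 125.7629 mL ÷ 191.1115 mL/hr = 0.6580605 hr

0.7 hours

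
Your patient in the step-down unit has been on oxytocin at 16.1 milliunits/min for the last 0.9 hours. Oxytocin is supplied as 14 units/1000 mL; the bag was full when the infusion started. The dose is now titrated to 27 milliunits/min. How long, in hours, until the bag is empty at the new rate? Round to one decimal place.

Initial rate:
16.1 milliunits/min × 60 min/hr = 966 milliunits/hr
Concentration = 14 units ÷ 1000 mL = 0.014 units/mL = 14 milliunits/mL
Rate = 966 milliunits/hr ÷ 14 milliunits/mL = 69 mL/hr
Volume infused so far = 69 mL/hr × 0.9 hr = 62.1 mL
Volume remaining = 1000 − 62.1 = 937.9 mL
New rate:
27 milliunits/min × 60 min/hr = 1620 milliunits/hr
Rate = 1620 milliunits/hr ÷ 14 milliunits/mL = 115.7143 mL/hr
Time remaining = 937.9 mL ÷ 115.7143 mL/hr = 8.105309 hr

8.1 hours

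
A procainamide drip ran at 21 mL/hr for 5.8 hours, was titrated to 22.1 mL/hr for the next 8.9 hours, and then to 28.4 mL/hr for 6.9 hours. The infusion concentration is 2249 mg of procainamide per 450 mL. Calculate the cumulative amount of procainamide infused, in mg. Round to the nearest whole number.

2571 mg

Concentration = 2249 mg ÷ 450 mL = 4.997778 mg/mL
Stage 1: 21 mL/hr × 5.8 hr = 121.8 mL → 121.8 mL × 4.997778 mg/mL = 608.7293 mg
Stage 2: 22.1 mL/hr × 8.9 hr = 196.69 mL → 196.69 mL × 4.997778 mg/mL = 983.0129 mg
Stage 3: 28.4 mL/hr × 6.9 hr = 195.96 mL → 195.96 mL × 4.997778 mg/mL = 979.3645 mg
Total = 608.7293 + 983.0129 + 979.3645 = 2571.107 mg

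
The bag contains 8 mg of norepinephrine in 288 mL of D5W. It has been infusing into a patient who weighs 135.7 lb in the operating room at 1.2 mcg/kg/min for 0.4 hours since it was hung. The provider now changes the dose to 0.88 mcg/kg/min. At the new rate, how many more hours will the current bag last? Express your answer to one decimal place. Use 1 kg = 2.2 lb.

Initial rate:
Weight = 135.7 lb ÷ 2.2 lb/kg = 61.68182 kg
Dose = 1.2 mcg/kg/min × 61.68182 kg = 74.01818 mcg/min
74.01818 mcg/min × 60 min/hr = 4441.091 mcg/hr
Concentration = 8 mg ÷ 288 mL = 0.02777778 mg/mL = 27.77778 mcg/mL
Rate = 4441.091 mcg/hr ÷ 27.77778 mcg/mL = 159.8793 mL/hr
Volume infused so far = 159.8793 mL/hr × 0.4 hr = 63.95171 mL
Volume remaining = 288 − 63.95171 = 224.0483 mL
New rate:
Dose = 0.88 mcg/kg/min × 61.68182 kg = 54.28 mcg/min
54.28 mcg/min × 60 min/hr = 3256.8 mcg/hr
Rate = 3256.8 mcg/hr ÷ 27.77778 mcg/mL = 117.2448 mL/hr
Time remaining = 224.0483 mL ÷ 117.2448 mL/hr = 1.910944 hr

1.9 hours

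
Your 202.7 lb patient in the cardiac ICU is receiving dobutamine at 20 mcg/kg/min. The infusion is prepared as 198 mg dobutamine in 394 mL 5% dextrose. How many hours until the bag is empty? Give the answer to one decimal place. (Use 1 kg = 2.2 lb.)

1.8 hours

Weight = 202.7 lb ÷ 2.2 lb/kg = 92.13636 kg
Dose = 20 mcg/kg/min × 92.13636 kg = 1842.727 mcg/min
1842.727 mcg/min × 60 min/hr = 110563.6 mcg/hr
Concentration = 198 mg ÷ 394 mL = 0.5025381 mg/mL = 502.5381 mcg/mL
Rate = 110563.6 mcg/hr ÷ 502.5381 mcg/mL = 220.0105 mL/hr
Duration = 394 mL ÷ 220.0105 mL/hr = 1.790824 hr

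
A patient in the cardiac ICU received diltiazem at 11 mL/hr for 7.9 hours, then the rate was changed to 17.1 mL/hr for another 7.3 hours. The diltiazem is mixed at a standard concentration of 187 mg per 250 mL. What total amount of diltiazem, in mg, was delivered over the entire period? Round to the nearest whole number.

158 mg

Concentration = 187 mg ÷ 250 mL = 0.748 mg/mL
Stage 1: 11 mL/hr × 7.9 hr = 86.9 mL → 86.9 mL × 0.748 mg/mL = 65.0012 mg
Stage 2: 17.1 mL/hr × 7.3 hr = 124.83 mL → 124.83 mL × 0.748 mg/mL = 93.37284 mg
Total = 65.0012 + 93.37284 = 158.374 mg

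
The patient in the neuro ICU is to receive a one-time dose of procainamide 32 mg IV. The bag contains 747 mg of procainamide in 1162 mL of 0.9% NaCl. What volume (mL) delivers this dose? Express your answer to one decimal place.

49.8 mL

Concentration = 747 mg ÷ 1162 mL = 0.6428571 mg/mL
Volume = 32 mg ÷ 0.6428571 mg/mL = 49.77778 mL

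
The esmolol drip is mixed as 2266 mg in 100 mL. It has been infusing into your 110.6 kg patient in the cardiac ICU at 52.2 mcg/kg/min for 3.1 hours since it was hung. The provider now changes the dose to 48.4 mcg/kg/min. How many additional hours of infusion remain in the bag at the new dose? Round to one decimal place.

3.7 hours

Initial rate:
Dose = 52.2 mcg/kg/min × 110.6 kg = 5773.32 mcg/min
5773.32 mcg/min × 60 min/hr = 346399.2 mcg/hr
Concentration = 2266 mg ÷ 100 mL = 22.66 mg/mL = 22660 mcg/mL
Rate = 346399.2 mcg/hr ÷ 22660 mcg/mL = 15.28681 mL/hr
Volume infused so far = 15.28681 mL/hr × 3.1 hr = 47.38912 mL
Volume remaining = 100 − 47.38912 = 52.61088 mL
New rate:
Dose = 48.4 mcg/kg/min × 110.6 kg = 5353.04 mcg/min
5353.04 mcg/min × 60 min/hr = 321182.4 mcg/hr
Rate = 321182.4 mcg/hr ÷ 22660 mcg/mL = 14.17398 mL/hr
Time remaining = 52.61088 mL ÷ 14.17398 mL/hr = 3.711793 hr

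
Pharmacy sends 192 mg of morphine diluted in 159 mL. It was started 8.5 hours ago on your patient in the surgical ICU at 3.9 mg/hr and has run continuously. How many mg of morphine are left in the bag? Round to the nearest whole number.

159 mg

Concentration = 192 mg ÷ 159 mL = 1.207547 mg/mL
Rate = 3.9 mg/hr ÷ 1.207547 mg/mL = 3.229687 mL/hr
Volume infused = 3.229687 mL/hr × 8.5 hr = 27.45234 mL
Volume remaining = 159 − 27.45234 = 131.5477 mL
Drug remaining = 131.5477 mL × 1.207547 mg/mL = 158.85 mg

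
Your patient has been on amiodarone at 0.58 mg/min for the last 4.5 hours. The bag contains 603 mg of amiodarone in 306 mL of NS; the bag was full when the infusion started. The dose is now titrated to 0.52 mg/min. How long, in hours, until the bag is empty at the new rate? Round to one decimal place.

14.3 hours

Initial rate:
0.58 mg/min × 60 min/hr = 34.8 mg/hr
Concentration = 603 mg ÷ 306 mL = 1.970588 mg/mL
Rate = 34.8 mg/hr ÷ 1.970588 mg/mL = 17.6597 mL/hr
Volume infused so far = 17.6597 mL/hr × 4.5 hr = 79.46866 mL
Volume remaining = 306 − 79.46866 = 226.5313 mL
New rate:
0.52 mg/min × 60 min/hr = 31.2 mg/hr
Rate = 31.2 mg/hr ÷ 1.970588 mg/mL = 15.83284 mL/hr
Time remaining = 226.5313 mL ÷ 15.83284 mL/hr = 14.30769 hr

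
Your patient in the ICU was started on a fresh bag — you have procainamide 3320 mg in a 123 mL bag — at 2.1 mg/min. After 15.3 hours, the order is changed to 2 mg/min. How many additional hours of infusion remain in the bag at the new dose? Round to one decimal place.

11.6 hours

Initial rate:
2.1 mg/min × 60 min/hr = 126 mg/hr
Concentration = 3320 mg ÷ 123 mL = 26.99187 mg/mL
Rate = 126 mg/hr ÷ 26.99187 mg/mL = 4.668072 mL/hr
Volume infused so far = 4.668072 mL/hr × 15.3 hr = 71.42151 mL
Volume remaining = 123 − 71.42151 = 51.57849 mL
New rate:
2 mg/min × 60 min/hr = 120 mg/hr
Rate = 120 mg/hr ÷ 26.99187 mg/mL = 4.445783 mL/hr
Time remaining = 51.57849 mL ÷ 4.445783 mL/hr = 11.60167 hr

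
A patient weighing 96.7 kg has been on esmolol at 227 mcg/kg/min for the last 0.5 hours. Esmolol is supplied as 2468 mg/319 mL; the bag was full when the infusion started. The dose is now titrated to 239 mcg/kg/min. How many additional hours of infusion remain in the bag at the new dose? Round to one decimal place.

Initial rate:
Dose = 227 mcg/kg/min × 96.7 kg = 21950.9 mcg/min
21950.9 mcg/min × 60 min/hr = 1317054 mcg/hr
Concentration = 2468 mg ÷ 319 mL = 7.736677 mg/mL = 7736.677 mcg/mL
Rate = 1317054 mcg/hr ÷ 7736.677 mcg/mL = 170.2351 mL/hr
Volume infused so far = 170.2351 mL/hr × 0.5 hr = 85.11755 mL
Volume remaining = 319 − 85.11755 = 233.8825 mL
New rate:
Dose = 239 mcg/kg/min × 96.7 kg = 23111.3 mcg/min
23111.3 mcg/min × 60 min/hr = 1386678 mcg/hr
Rate = 1386678 mcg/hr ÷ 7736.677 mcg/mL = 179.2343 mL/hr
Time remaining = 233.8825 mL ÷ 179.2343 mL/hr = 1.304898 hr

1.3 hours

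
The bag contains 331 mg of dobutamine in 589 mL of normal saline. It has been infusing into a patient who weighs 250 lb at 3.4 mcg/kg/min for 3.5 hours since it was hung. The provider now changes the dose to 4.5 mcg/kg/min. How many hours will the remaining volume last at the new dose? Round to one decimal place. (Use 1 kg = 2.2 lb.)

Initial rate:
Weight = 250 lb ÷ 2.2 lb/kg = 113.6364 kg
Dose = 3.4 mcg/kg/min × 113.6364 kg = 386.3636 mcg/min
386.3636 mcg/min × 60 min/hr = 23181.82 mcg/hr
Concentration = 331 mg ÷ 589 mL = 0.5619694 mg/mL = 561.9694 mcg/mL
Rate = 23181.82 mcg/hr ÷ 561.9694 mcg/mL = 41.25103 mL/hr
Volume infused so far = 41.25103 mL/hr × 3.5 hr = 144.3786 mL
Volume remaining = 589 − 144.3786 = 444.6214 mL
New rate:
Dose = 4.5 mcg/kg/min × 113.6364 kg = 511.3636 mcg/min
511.3636 mcg/min × 60 min/hr = 30681.82 mcg/hr
Rate = 30681.82 mcg/hr ÷ 561.9694 mcg/mL = 54.59695 mL/hr
Time remaining = 444.6214 mL ÷ 54.59695 mL/hr = 8.143704 hr

8.1 hours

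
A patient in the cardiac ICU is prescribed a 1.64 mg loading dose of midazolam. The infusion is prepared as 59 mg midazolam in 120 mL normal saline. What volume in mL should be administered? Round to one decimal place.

Concentration = 59 mg ÷ 120 mL = 0.4916667 mg/mL
Volume = 1.64 mg ÷ 0.4916667 mg/mL = 3.335593 mL

3.3 mL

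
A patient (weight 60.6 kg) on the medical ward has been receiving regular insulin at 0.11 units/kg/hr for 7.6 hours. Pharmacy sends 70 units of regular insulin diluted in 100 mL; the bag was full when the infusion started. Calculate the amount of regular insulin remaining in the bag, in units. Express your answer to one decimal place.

19.3 units

Dose = 0.11 units/kg/hr × 60.6 kg = 6.666 units/hr
Concentration = 70 units ÷ 100 mL = 0.7 units/mL
Rate = 6.666 units/hr ÷ 0.7 units/mL = 9.522857 mL/hr
Volume infused = 9.522857 mL/hr × 7.6 hr = 72.37371 mL
Volume remaining = 100 − 72.37371 = 27.62629 mL
Drug remaining = 27.62629 mL × 0.7 units/mL = 19.3384 units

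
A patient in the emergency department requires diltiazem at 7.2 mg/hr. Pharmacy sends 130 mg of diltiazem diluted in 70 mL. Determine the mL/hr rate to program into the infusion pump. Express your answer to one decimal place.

3.9 mL/hr

Concentration = 130 mg ÷ 70 mL = 1.857143 mg/mL
Rate = 7.2 mg/hr ÷ 1.857143 mg/mL = 3.876923 mL/hr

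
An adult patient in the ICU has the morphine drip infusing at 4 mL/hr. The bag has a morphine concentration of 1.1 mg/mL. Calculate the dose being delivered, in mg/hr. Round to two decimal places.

Drug rate = 4 mL/hr × 1.1 mg/mL = 4.4 mg/hr

4.40 mg/hr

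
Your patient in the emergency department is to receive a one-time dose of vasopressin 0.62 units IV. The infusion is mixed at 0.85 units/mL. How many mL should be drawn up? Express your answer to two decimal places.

0.73 mL

Volume = 0.62 units ÷ 0.85 units/mL = 0.7294118 mL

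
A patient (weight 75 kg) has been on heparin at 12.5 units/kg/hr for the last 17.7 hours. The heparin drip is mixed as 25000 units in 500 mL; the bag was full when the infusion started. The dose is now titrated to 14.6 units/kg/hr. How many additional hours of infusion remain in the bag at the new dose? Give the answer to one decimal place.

Initial rate:
Dose = 12.5 units/kg/hr × 75 kg = 937.5 units/hr
Concentration = 25000 units ÷ 500 mL = 50 units/mL
Rate = 937.5 units/hr ÷ 50 units/mL = 18.75 mL/hr
Volume infused so far = 18.75 mL/hr × 17.7 hr = 331.875 mL
Volume remaining = 500 − 331.875 = 168.125 mL
New rate:
Dose = 14.6 units/kg/hr × 75 kg = 1095 units/hr
Rate = 1095 units/hr ÷ 50 units/mL = 21.9 mL/hr
Time remaining = 168.125 mL ÷ 21.9 mL/hr = 7.676941 hr

7.7 hours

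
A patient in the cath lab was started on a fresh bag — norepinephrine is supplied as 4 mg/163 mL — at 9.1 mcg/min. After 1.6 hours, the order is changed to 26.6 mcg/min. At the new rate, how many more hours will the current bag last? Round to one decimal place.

2.0 hours

Initial rate:
9.1 mcg/min × 60 min/hr = 546 mcg/hr
Concentration = 4 mg ÷ 163 mL = 0.02453988 mg/mL = 24.53988 mcg/mL
Rate = 546 mcg/hr ÷ 24.53988 mcg/mL = 22.2495 mL/hr
Volume infused so far = 22.2495 mL/hr × 1.6 hr = 35.5992 mL
Volume remaining = 163 − 35.5992 = 127.4008 mL
New rate:
26.6 mcg/min × 60 min/hr = 1596 mcg/hr
Rate = 1596 mcg/hr ÷ 24.53988 mcg/mL = 65.037 mL/hr
Time remaining = 127.4008 mL ÷ 65.037 mL/hr = 1.958897 hr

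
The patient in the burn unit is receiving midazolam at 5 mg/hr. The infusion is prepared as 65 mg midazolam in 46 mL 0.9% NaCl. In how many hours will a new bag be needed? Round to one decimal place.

Concentration = 65 mg ÷ 46 mL = 1.413043 mg/mL
Rate = 5 mg/hr ÷ 1.413043 mg/mL = 3.538462 mL/hr
Duration = 46 mL ÷ 3.538462 mL/hr = 13 hr

13.0 hours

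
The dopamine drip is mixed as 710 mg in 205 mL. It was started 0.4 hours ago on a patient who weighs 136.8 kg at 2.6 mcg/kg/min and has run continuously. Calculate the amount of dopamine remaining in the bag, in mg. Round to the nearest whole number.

701 mg

Dose = 2.6 mcg/kg/min × 136.8 kg = 355.68 mcg/min
355.68 mcg/min × 60 min/hr = 21340.8 mcg/hr
Concentration = 710 mg ÷ 205 mL = 3.463415 mg/mL = 3463.415 mcg/mL
Rate = 21340.8 mcg/hr ÷ 3463.415 mcg/mL = 6.16178 mL/hr
Volume infused = 6.16178 mL/hr × 0.4 hr = 2.464712 mL
Volume remaining = 205 − 2.464712 = 202.5353 mL
Drug remaining = 202.5353 mL × 3463.415 mcg/mL = 701463.7 mcg = 701.4637 mg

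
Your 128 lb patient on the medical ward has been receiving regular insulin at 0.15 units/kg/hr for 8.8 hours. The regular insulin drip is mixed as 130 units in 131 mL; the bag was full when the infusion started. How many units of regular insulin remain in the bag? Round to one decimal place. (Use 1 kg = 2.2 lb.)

53.2 units

Weight = 128 lb ÷ 2.2 lb/kg = 58.18182 kg
Dose = 0.15 units/kg/hr × 58.18182 kg = 8.727273 units/hr
Concentration = 130 units ÷ 131 mL = 0.9923664 units/mL
Rate = 8.727273 units/hr ÷ 0.9923664 units/mL = 8.794406 mL/hr
Volume infused = 8.794406 mL/hr × 8.8 hr = 77.39077 mL
Volume remaining = 131 − 77.39077 = 53.60923 mL
Drug remaining = 53.60923 mL × 0.9923664 units/mL = 53.2 units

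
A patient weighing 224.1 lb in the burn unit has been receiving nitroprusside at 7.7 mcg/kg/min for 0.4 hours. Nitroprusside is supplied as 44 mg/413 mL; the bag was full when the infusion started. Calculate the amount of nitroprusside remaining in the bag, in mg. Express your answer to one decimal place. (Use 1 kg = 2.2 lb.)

Weight = 224.1 lb ÷ 2.2 lb/kg = 101.8636 kg
Dose = 7.7 mcg/kg/min × 101.8636 kg = 784.35 mcg/min
784.35 mcg/min × 60 min/hr = 47061 mcg/hr
Concentration = 44 mg ÷ 413 mL = 0.1065375 mg/mL = 106.5375 mcg/mL
Rate = 47061 mcg/hr ÷ 106.5375 mcg/mL = 441.7317 mL/hr
Volume infused = 441.7317 mL/hr × 0.4 hr = 176.6927 mL
Volume remaining = 413 − 176.6927 = 236.3073 mL
Drug remaining = 236.3073 mL × 106.5375 mcg/mL = 25175.6 mcg = 25.1756 mg

25.2 mg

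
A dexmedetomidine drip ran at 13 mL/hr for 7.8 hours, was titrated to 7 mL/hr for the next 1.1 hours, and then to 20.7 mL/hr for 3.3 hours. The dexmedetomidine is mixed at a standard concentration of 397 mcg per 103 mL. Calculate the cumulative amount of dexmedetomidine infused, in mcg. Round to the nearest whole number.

Concentration = 397 mcg ÷ 103 mL = 3.854369 mcg/mL
Stage 1: 13 mL/hr × 7.8 hr = 101.4 mL → 101.4 mL × 3.854369 mcg/mL = 390.833 mcg
Stage 2: 7 mL/hr × 1.1 hr = 7.7 mL → 7.7 mL × 3.854369 mcg/mL = 29.67864 mcg
Stage 3: 20.7 mL/hr × 3.3 hr = 68.31 mL → 68.31 mL × 3.854369 mcg/mL = 263.2919 mcg
Total = 390.833 + 29.67864 + 263.2919 = 683.8036 mcg

684 mcg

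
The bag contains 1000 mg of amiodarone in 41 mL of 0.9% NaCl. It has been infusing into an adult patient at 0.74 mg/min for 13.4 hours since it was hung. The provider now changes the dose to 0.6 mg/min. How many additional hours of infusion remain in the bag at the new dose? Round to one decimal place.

Initial rate:
0.74 mg/min × 60 min/hr = 44.4 mg/hr
Concentration = 1000 mg ÷ 41 mL = 24.39024 mg/mL
Rate = 44.4 mg/hr ÷ 24.39024 mg/mL = 1.8204 mL/hr
Volume infused so far = 1.8204 mL/hr × 13.4 hr = 24.39336 mL
Volume remaining = 41 − 24.39336 = 16.60664 mL
New rate:
0.6 mg/min × 60 min/hr = 36 mg/hr
Rate = 36 mg/hr ÷ 24.39024 mg/mL = 1.476 mL/hr
Time remaining = 16.60664 mL ÷ 1.476 mL/hr = 11.25111 hr

11.3 hours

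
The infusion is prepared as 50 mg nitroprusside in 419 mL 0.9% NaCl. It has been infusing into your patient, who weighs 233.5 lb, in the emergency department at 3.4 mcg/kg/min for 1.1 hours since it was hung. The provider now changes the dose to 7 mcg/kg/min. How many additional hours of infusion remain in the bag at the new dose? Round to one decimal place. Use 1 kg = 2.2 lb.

0.6 hours

Initial rate:
Weight = 233.5 lb ÷ 2.2 lb/kg = 106.1364 kg
Dose = 3.4 mcg/kg/min × 106.1364 kg = 360.8636 mcg/min
360.8636 mcg/min × 60 min/hr = 21651.82 mcg/hr
Concentration = 50 mg ÷ 419 mL = 0.1193317 mg/mL = 119.3317 mcg/mL
Rate = 21651.82 mcg/hr ÷ 119.3317 mcg/mL = 181.4422 mL/hr
Volume infused so far = 181.4422 mL/hr × 1.1 hr = 199.5865 mL
Volume remaining = 419 − 199.5865 = 219.4135 mL
New rate:
Dose = 7 mcg/kg/min × 106.1364 kg = 742.9545 mcg/min
742.9545 mcg/min × 60 min/hr = 44577.27 mcg/hr
Rate = 44577.27 mcg/hr ÷ 119.3317 mcg/mL = 373.5575 mL/hr
Time remaining = 219.4135 mL ÷ 373.5575 mL/hr = 0.5873621 hr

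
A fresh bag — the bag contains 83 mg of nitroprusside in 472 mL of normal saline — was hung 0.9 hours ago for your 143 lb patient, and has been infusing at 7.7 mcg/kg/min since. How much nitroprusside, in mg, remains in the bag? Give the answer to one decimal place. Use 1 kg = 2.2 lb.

Weight = 143 lb ÷ 2.2 lb/kg = 65 kg
Dose = 7.7 mcg/kg/min × 65 kg = 500.5 mcg/min
500.5 mcg/min × 60 min/hr = 30030 mcg/hr
Concentration = 83 mg ÷ 472 mL = 0.1758475 mg/mL = 175.8475 mcg/mL
Rate = 30030 mcg/hr ÷ 175.8475 mcg/mL = 170.773 mL/hr
Volume infused = 170.773 mL/hr × 0.9 hr = 153.6957 mL
Volume remaining = 472 − 153.6957 = 318.3043 mL
Drug remaining = 318.3043 mL × 175.8475 mcg/mL = 55973 mcg = 55.973 mg

56.0 mg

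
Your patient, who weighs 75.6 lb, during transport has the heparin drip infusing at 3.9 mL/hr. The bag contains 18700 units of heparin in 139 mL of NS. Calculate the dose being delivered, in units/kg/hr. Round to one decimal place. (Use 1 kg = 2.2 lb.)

Weight = 75.6 lb ÷ 2.2 lb/kg = 34.36364 kg
Concentration = 18700 units ÷ 139 mL = 134.5324 units/mL
Drug rate = 3.9 mL/hr × 134.5324 units/mL = 524.6763 units/hr
524.6763 units/hr ÷ 34.36364 kg = 15.26836 units/kg/hr

15.3 units/kg/hr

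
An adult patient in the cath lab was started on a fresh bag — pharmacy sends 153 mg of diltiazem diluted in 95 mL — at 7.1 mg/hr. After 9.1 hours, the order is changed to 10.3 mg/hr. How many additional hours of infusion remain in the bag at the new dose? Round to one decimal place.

Initial rate:
Concentration = 153 mg ÷ 95 mL = 1.610526 mg/mL
Rate = 7.1 mg/hr ÷ 1.610526 mg/mL = 4.408497 mL/hr
Volume infused so far = 4.408497 mL/hr × 9.1 hr = 40.11732 mL
Volume remaining = 95 − 40.11732 = 54.88268 mL
New rate:
Rate = 10.3 mg/hr ÷ 1.610526 mg/mL = 6.395425 mL/hr
Time remaining = 54.88268 mL ÷ 6.395425 mL/hr = 8.581553 hr

8.6 hours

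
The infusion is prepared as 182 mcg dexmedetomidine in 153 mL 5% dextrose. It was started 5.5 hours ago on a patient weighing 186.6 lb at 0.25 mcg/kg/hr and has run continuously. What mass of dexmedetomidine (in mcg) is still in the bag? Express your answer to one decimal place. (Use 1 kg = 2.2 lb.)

Weight = 186.6 lb ÷ 2.2 lb/kg = 84.81818 kg
Dose = 0.25 mcg/kg/hr × 84.81818 kg = 21.20455 mcg/hr
Concentration = 182 mcg ÷ 153 mL = 1.189542 mcg/mL
Rate = 21.20455 mcg/hr ÷ 1.189542 mcg/mL = 17.8258 mL/hr
Volume infused = 17.8258 mL/hr × 5.5 hr = 98.0419 mL
Volume remaining = 153 − 98.0419 = 54.9581 mL
Drug remaining = 54.9581 mL × 1.189542 mcg/mL = 65.375 mcg

65.4 mcg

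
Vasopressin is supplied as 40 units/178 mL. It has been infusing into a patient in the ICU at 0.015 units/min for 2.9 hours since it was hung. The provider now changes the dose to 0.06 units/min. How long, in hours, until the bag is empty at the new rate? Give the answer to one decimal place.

Initial rate:
0.015 units/min × 60 min/hr = 0.9 units/hr
Concentration = 40 units ÷ 178 mL = 0.2247191 units/mL
Rate = 0.9 units/hr ÷ 0.2247191 units/mL = 4.005 mL/hr
Volume infused so far = 4.005 mL/hr × 2.9 hr = 11.6145 mL
Volume remaining = 178 − 11.6145 = 166.3855 mL
New rate:
0.06 units/min × 60 min/hr = 3.6 units/hr
Rate = 3.6 units/hr ÷ 0.2247191 units/mL = 16.02 mL/hr
Time remaining = 166.3855 mL ÷ 16.02 mL/hr = 10.38611 hr

10.4 hours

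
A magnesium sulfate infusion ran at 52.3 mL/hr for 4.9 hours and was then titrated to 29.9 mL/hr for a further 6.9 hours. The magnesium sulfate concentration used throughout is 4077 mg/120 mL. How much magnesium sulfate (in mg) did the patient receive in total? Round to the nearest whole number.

15716 mg

Concentration = 4077 mg ÷ 120 mL = 33.975 mg/mL
Stage 1: 52.3 mL/hr × 4.9 hr = 256.27 mL → 256.27 mL × 33.975 mg/mL = 8706.773 mg
Stage 2: 29.9 mL/hr × 6.9 hr = 206.31 mL → 206.31 mL × 33.975 mg/mL = 7009.382 mg
Total = 8706.773 + 7009.382 = 15716.16 mg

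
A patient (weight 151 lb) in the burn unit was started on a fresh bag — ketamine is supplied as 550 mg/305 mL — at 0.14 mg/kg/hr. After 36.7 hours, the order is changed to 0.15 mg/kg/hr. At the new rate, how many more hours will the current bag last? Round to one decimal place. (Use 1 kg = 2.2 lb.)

19.2 hours

Initial rate:
Weight = 151 lb ÷ 2.2 lb/kg = 68.63636 kg
Dose = 0.14 mg/kg/hr × 68.63636 kg = 9.609091 mg/hr
Concentration = 550 mg ÷ 305 mL = 1.803279 mg/mL
Rate = 9.609091 mg/hr ÷ 1.803279 mg/mL = 5.328678 mL/hr
Volume infused so far = 5.328678 mL/hr × 36.7 hr = 195.5625 mL
Volume remaining = 305 − 195.5625 = 109.4375 mL
New rate:
Dose = 0.15 mg/kg/hr × 68.63636 kg = 10.29545 mg/hr
Rate = 10.29545 mg/hr ÷ 1.803279 mg/mL = 5.709298 mL/hr
Time remaining = 109.4375 mL ÷ 5.709298 mL/hr = 19.1683 hr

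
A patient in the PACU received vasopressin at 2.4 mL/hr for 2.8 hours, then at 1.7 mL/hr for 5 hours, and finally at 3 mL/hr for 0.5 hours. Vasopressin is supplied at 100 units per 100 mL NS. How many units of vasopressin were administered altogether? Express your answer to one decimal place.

16.7 units

Concentration = 100 units ÷ 100 mL = 1 units/mL
Stage 1: 2.4 mL/hr × 2.8 hr = 6.72 mL → 6.72 mL × 1 units/mL = 6.72 units
Stage 2: 1.7 mL/hr × 5 hr = 8.5 mL → 8.5 mL × 1 units/mL = 8.5 units
Stage 3: 3 mL/hr × 0.5 hr = 1.5 mL → 1.5 mL × 1 units/mL = 1.5 units
Total = 6.72 + 8.5 + 1.5 = 16.72 units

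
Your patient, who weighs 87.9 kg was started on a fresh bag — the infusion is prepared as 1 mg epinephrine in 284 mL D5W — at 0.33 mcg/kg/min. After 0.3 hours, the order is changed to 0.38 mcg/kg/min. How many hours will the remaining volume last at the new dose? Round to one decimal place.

Initial rate:
Dose = 0.33 mcg/kg/min × 87.9 kg = 29.007 mcg/min
29.007 mcg/min × 60 min/hr = 1740.42 mcg/hr
Concentration = 1 mg ÷ 284 mL = 0.003521127 mg/mL = 3.521127 mcg/mL
Rate = 1740.42 mcg/hr ÷ 3.521127 mcg/mL = 494.2793 mL/hr
Volume infused so far = 494.2793 mL/hr × 0.3 hr = 148.2838 mL
Volume remaining = 284 − 148.2838 = 135.7162 mL
New rate:
Dose = 0.38 mcg/kg/min × 87.9 kg = 33.402 mcg/min
33.402 mcg/min × 60 min/hr = 2004.12 mcg/hr
Rate = 2004.12 mcg/hr ÷ 3.521127 mcg/mL = 569.1701 mL/hr
Time remaining = 135.7162 mL ÷ 569.1701 mL/hr = 0.2384458 hr

0.2 hours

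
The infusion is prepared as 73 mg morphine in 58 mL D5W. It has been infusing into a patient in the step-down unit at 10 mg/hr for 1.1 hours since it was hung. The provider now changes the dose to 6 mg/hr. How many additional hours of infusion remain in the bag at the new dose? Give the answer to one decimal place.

10.3 hours

Initial rate:
Concentration = 73 mg ÷ 58 mL = 1.258621 mg/mL
Rate = 10 mg/hr ÷ 1.258621 mg/mL = 7.945205 mL/hr
Volume infused so far = 7.945205 mL/hr × 1.1 hr = 8.739726 mL
Volume remaining = 58 − 8.739726 = 49.26027 mL
New rate:
Rate = 6 mg/hr ÷ 1.258621 mg/mL = 4.767123 mL/hr
Time remaining = 49.26027 mL ÷ 4.767123 mL/hr = 10.33333 hr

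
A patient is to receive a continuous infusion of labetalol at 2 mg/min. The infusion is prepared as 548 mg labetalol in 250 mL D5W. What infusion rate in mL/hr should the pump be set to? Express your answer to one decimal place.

2 mg/min × 60 min/hr = 120 mg/hr
Concentration = 548 mg ÷ 250 mL = 2.192 mg/mL
Rate = 120 mg/hr ÷ 2.192 mg/mL = 54.74453 mL/hr

54.7 mL/hr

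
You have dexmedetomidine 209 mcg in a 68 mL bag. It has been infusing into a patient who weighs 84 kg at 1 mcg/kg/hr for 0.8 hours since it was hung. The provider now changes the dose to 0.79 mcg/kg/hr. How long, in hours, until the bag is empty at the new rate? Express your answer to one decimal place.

2.1 hours

Initial rate:
Dose = 1 mcg/kg/hr × 84 kg = 84 mcg/hr
Concentration = 209 mcg ÷ 68 mL = 3.073529 mcg/mL
Rate = 84 mcg/hr ÷ 3.073529 mcg/mL = 27.33014 mL/hr
Volume infused so far = 27.33014 mL/hr × 0.8 hr = 21.86411 mL
Volume remaining = 68 − 21.86411 = 46.13589 mL
New rate:
Dose = 0.79 mcg/kg/hr × 84 kg = 66.36 mcg/hr
Rate = 66.36 mcg/hr ÷ 3.073529 mcg/mL = 21.59081 mL/hr
Time remaining = 46.13589 mL ÷ 21.59081 mL/hr = 2.136829 hr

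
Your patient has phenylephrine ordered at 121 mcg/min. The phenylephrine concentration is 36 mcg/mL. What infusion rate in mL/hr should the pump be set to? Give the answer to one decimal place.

201.7 mL/hr

121 mcg/min × 60 min/hr = 7260 mcg/hr
Rate = 7260 mcg/hr ÷ 36 mcg/mL = 201.6667 mL/hr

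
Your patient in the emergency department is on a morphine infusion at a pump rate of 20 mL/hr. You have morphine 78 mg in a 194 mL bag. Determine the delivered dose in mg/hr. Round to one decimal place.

8.0 mg/hr

Concentration = 78 mg ÷ 194 mL = 0.4020619 mg/mL
Drug rate = 20 mL/hr × 0.4020619 mg/mL = 8.041237 mg/hr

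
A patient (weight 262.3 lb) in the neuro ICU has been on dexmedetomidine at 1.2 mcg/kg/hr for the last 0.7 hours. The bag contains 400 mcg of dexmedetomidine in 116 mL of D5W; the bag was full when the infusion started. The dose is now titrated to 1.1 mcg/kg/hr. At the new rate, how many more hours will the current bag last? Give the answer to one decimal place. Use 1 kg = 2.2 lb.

2.3 hours

Initial rate:
Weight = 262.3 lb ÷ 2.2 lb/kg = 119.2273 kg
Dose = 1.2 mcg/kg/hr × 119.2273 kg = 143.0727 mcg/hr
Concentration = 400 mcg ÷ 116 mL = 3.448276 mcg/mL
Rate = 143.0727 mcg/hr ÷ 3.448276 mcg/mL = 41.49109 mL/hr
Volume infused so far = 41.49109 mL/hr × 0.7 hr = 29.04376 mL
Volume remaining = 116 − 29.04376 = 86.95624 mL
New rate:
Dose = 1.1 mcg/kg/hr × 119.2273 kg = 131.15 mcg/hr
Rate = 131.15 mcg/hr ÷ 3.448276 mcg/mL = 38.0335 mL/hr
Time remaining = 86.95624 mL ÷ 38.0335 mL/hr = 2.286306 hr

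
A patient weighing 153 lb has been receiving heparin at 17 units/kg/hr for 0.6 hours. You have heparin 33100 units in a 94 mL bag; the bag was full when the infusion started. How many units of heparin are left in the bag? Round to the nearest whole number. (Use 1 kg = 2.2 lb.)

Weight = 153 lb ÷ 2.2 lb/kg = 69.54545 kg
Dose = 17 units/kg/hr × 69.54545 kg = 1182.273 units/hr
Concentration = 33100 units ÷ 94 mL = 352.1277 units/mL
Rate = 1182.273 units/hr ÷ 352.1277 units/mL = 3.357512 mL/hr
Volume infused = 3.357512 mL/hr × 0.6 hr = 2.014507 mL
Volume remaining = 94 − 2.014507 = 91.98549 mL
Drug remaining = 91.98549 mL × 352.1277 units/mL = 32390.64 units

32391 units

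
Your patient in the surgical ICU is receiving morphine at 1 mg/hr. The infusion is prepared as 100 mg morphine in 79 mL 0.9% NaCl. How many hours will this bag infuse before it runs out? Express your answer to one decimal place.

100.0 hours

Concentration = 100 mg ÷ 79 mL = 1.265823 mg/mL
Rate = 1 mg/hr ÷ 1.265823 mg/mL = 0.79 mL/hr
Duration = 79 mL ÷ 0.79 mL/hr = 100 hr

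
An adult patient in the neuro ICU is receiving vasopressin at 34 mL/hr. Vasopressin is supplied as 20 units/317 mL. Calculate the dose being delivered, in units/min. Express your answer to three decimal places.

0.036 units/min

Concentration = 20 units ÷ 317 mL = 0.06309148 units/mL
Drug rate = 34 mL/hr × 0.06309148 units/mL = 2.14511 units/hr
2.14511 units/hr ÷ 60 min/hr = 0.03575184 units/min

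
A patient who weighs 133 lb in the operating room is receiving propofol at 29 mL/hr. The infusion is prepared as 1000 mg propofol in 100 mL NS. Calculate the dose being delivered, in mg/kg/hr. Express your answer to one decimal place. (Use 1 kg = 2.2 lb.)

4.8 mg/kg/hr

Weight = 133 lb ÷ 2.2 lb/kg = 60.45455 kg
Concentration = 1000 mg ÷ 100 mL = 10 mg/mL
Drug rate = 29 mL/hr × 10 mg/mL = 290 mg/hr
290 mg/hr ÷ 60.45455 kg = 4.796992 mg/kg/hr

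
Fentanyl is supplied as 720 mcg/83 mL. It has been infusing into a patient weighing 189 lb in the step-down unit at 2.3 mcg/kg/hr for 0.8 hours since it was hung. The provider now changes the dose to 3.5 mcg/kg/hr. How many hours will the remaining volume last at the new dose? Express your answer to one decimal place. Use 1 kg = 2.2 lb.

1.9 hours

Initial rate:
Weight = 189 lb ÷ 2.2 lb/kg = 85.90909 kg
Dose = 2.3 mcg/kg/hr × 85.90909 kg = 197.5909 mcg/hr
Concentration = 720 mcg ÷ 83 mL = 8.674699 mcg/mL
Rate = 197.5909 mcg/hr ÷ 8.674699 mcg/mL = 22.77784 mL/hr
Volume infused so far = 22.77784 mL/hr × 0.8 hr = 18.22227 mL
Volume remaining = 83 − 18.22227 = 64.77773 mL
New rate:
Dose = 3.5 mcg/kg/hr × 85.90909 kg = 300.6818 mcg/hr
Rate = 300.6818 mcg/hr ÷ 8.674699 mcg/mL = 34.66193 mL/hr
Time remaining = 64.77773 mL ÷ 34.66193 mL/hr = 1.868844 hr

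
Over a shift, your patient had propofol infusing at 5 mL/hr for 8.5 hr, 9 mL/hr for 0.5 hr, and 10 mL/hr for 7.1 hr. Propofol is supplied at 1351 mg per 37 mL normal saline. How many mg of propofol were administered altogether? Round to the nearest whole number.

Concentration = 1351 mg ÷ 37 mL = 36.51351 mg/mL
Stage 1: 5 mL/hr × 8.5 hr = 42.5 mL → 42.5 mL × 36.51351 mg/mL = 1551.824 mg
Stage 2: 9 mL/hr × 0.5 hr = 4.5 mL → 4.5 mL × 36.51351 mg/mL = 164.3108 mg
Stage 3: 10 mL/hr × 7.1 hr = 71 mL → 71 mL × 36.51351 mg/mL = 2592.459 mg
Total = 1551.824 + 164.3108 + 2592.459 = 4308.595 mg

4309 mg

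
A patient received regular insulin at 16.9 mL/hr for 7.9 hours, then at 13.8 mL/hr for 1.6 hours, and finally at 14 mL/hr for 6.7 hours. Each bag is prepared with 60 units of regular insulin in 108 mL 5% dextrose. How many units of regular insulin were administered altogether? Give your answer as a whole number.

Concentration = 60 units ÷ 108 mL = 0.5555556 units/mL
Stage 1: 16.9 mL/hr × 7.9 hr = 133.51 mL → 133.51 mL × 0.5555556 units/mL = 74.17222 units
Stage 2: 13.8 mL/hr × 1.6 hr = 22.08 mL → 22.08 mL × 0.5555556 units/mL = 12.26667 units
Stage 3: 14 mL/hr × 6.7 hr = 93.8 mL → 93.8 mL × 0.5555556 units/mL = 52.11111 units
Total = 74.17222 + 12.26667 + 52.11111 = 138.55 units

139 units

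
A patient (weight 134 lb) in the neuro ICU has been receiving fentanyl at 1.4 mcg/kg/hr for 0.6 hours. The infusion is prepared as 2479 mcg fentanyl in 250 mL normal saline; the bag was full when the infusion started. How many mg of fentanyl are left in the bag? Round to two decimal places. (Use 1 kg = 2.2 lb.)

Weight = 134 lb ÷ 2.2 lb/kg = 60.90909 kg
Dose = 1.4 mcg/kg/hr × 60.90909 kg = 85.27273 mcg/hr
Concentration = 2479 mcg ÷ 250 mL = 9.916 mcg/mL
Rate = 85.27273 mcg/hr ÷ 9.916 mcg/mL = 8.599509 mL/hr
Volume infused = 8.599509 mL/hr × 0.6 hr = 5.159705 mL
Volume remaining = 250 − 5.159705 = 244.8403 mL
Drug remaining = 244.8403 mL × 9.916 mcg/mL = 2427.836 mcg = 2.427836 mg

2.43 mg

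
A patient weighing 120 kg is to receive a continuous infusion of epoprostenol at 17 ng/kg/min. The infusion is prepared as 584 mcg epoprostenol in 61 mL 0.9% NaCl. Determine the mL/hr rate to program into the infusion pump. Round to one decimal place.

Dose = 17 ng/kg/min × 120 kg = 2040 ng/min
2040 ng/min × 60 min/hr = 122400 ng/hr
Concentration = 584 mcg ÷ 61 mL = 9.57377 mcg/mL = 9573.77 ng/mL
Rate = 122400 ng/hr ÷ 9573.77 ng/mL = 12.78493 mL/hr

12.8 mL/hr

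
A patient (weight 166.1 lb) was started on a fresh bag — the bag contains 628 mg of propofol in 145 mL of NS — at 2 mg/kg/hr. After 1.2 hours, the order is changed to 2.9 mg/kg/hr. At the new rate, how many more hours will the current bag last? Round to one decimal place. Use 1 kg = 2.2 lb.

2.0 hours

Initial rate:
Weight = 166.1 lb ÷ 2.2 lb/kg = 75.5 kg
Dose = 2 mg/kg/hr × 75.5 kg = 151 mg/hr
Concentration = 628 mg ÷ 145 mL = 4.331034 mg/mL
Rate = 151 mg/hr ÷ 4.331034 mg/mL = 34.86465 mL/hr
Volume infused so far = 34.86465 mL/hr × 1.2 hr = 41.83758 mL
Volume remaining = 145 − 41.83758 = 103.1624 mL
New rate:
Dose = 2.9 mg/kg/hr × 75.5 kg = 218.95 mg/hr
Rate = 218.95 mg/hr ÷ 4.331034 mg/mL = 50.55374 mL/hr
Time remaining = 103.1624 mL ÷ 50.55374 mL/hr = 2.040649 hr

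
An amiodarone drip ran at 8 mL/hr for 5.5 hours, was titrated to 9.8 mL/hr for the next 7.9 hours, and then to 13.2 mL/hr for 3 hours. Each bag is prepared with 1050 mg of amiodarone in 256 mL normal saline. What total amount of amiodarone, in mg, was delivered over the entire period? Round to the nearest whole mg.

Concentration = 1050 mg ÷ 256 mL = 4.101562 mg/mL
Stage 1: 8 mL/hr × 5.5 hr = 44 mL → 44 mL × 4.101562 mg/mL = 180.4688 mg
Stage 2: 9.8 mL/hr × 7.9 hr = 77.42 mL → 77.42 mL × 4.101562 mg/mL = 317.543 mg
Stage 3: 13.2 mL/hr × 3 hr = 39.6 mL → 39.6 mL × 4.101562 mg/mL = 162.4219 mg
Total = 180.4688 + 317.543 + 162.4219 = 660.4336 mg

660 mg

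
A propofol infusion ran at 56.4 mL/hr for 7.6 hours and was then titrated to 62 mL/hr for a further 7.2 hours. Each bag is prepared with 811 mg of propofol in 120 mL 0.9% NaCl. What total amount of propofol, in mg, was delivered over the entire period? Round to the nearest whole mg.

Concentration = 811 mg ÷ 120 mL = 6.758333 mg/mL
Stage 1: 56.4 mL/hr × 7.6 hr = 428.64 mL → 428.64 mL × 6.758333 mg/mL = 2896.892 mg
Stage 2: 62 mL/hr × 7.2 hr = 446.4 mL → 446.4 mL × 6.758333 mg/mL = 3016.92 mg
Total = 2896.892 + 3016.92 = 5913.812 mg

5914 mg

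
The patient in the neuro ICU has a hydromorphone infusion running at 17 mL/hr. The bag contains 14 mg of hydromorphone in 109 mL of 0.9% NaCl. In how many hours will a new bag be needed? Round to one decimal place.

6.4 hours

Duration = 109 mL ÷ 17 mL/hr = 6.411765 hr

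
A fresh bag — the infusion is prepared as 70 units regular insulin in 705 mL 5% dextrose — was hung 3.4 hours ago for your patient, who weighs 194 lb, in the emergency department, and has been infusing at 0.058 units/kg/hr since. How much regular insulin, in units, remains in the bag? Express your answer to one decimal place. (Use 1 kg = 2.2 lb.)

52.6 units

Weight = 194 lb ÷ 2.2 lb/kg = 88.18182 kg
Dose = 0.058 units/kg/hr × 88.18182 kg = 5.114545 units/hr
Concentration = 70 units ÷ 705 mL = 0.09929078 units/mL
Rate = 5.114545 units/hr ÷ 0.09929078 units/mL = 51.51078 mL/hr
Volume infused = 51.51078 mL/hr × 3.4 hr = 175.1366 mL
Volume remaining = 705 − 175.1366 = 529.8634 mL
Drug remaining = 529.8634 mL × 0.09929078 units/mL = 52.61055 units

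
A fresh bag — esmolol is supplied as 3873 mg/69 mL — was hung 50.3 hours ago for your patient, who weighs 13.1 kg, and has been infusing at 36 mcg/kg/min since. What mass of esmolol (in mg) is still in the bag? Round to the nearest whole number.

2450 mg

Dose = 36 mcg/kg/min × 13.1 kg = 471.6 mcg/min
471.6 mcg/min × 60 min/hr = 28296 mcg/hr
Concentration = 3873 mg ÷ 69 mL = 56.13043 mg/mL = 56130.43 mcg/mL
Rate = 28296 mcg/hr ÷ 56130.43 mcg/mL = 0.5041115 mL/hr
Volume infused = 0.5041115 mL/hr × 50.3 hr = 25.35681 mL
Volume remaining = 69 − 25.35681 = 43.64319 mL
Drug remaining = 43.64319 mL × 56130.43 mcg/mL = 2449711 mcg = 2449.711 mg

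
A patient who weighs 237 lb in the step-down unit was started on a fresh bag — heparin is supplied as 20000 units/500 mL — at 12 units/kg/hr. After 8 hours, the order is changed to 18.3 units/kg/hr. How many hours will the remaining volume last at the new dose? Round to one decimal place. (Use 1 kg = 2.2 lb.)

Initial rate:
Weight = 237 lb ÷ 2.2 lb/kg = 107.7273 kg
Dose = 12 units/kg/hr × 107.7273 kg = 1292.727 units/hr
Concentration = 20000 units ÷ 500 mL = 40 units/mL
Rate = 1292.727 units/hr ÷ 40 units/mL = 32.31818 mL/hr
Volume infused so far = 32.31818 mL/hr × 8 hr = 258.5455 mL
Volume remaining = 500 − 258.5455 = 241.4545 mL
New rate:
Dose = 18.3 units/kg/hr × 107.7273 kg = 1971.409 units/hr
Rate = 1971.409 units/hr ÷ 40 units/mL = 49.28523 mL/hr
Time remaining = 241.4545 mL ÷ 49.28523 mL/hr = 4.899126 hr

4.9 hours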